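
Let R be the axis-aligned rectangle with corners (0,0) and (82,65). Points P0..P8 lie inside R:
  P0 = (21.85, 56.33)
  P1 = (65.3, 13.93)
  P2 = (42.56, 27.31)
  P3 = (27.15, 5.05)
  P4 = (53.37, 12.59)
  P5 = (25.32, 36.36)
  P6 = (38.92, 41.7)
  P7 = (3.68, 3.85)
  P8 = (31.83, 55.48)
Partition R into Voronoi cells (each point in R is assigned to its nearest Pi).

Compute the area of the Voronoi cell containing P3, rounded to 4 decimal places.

1. box [0,82]×[0,65]: [(0, 0) (82, 0) (82, 65) (0, 65)]
2. ⊥bis P3·P0 via (24.5,30.69): [(0, 28.1578) (0, 0) (82, 0) (82, 36.6329)]  |A|=2656.4181
3. ⊥bis P3·P1 via (46.225,9.49): [(40.8959, 32.3846) (0, 28.1578) (0, 0) (48.4339, 0)]  |A|=1360.0269
4. ⊥bis P3·P2 via (34.855,16.18): [(46.5527, 8.082) (15.2727, 29.7363) (0, 28.1578) (0, 0) (48.4339, 0)]  |A|=1041.1804
5. ⊥bis P3·P4 via (40.26,8.82): [(38.9609, 13.3376) (15.2727, 29.7363) (0, 28.1578) (0, 0) (42.7963, 0)]  |A|=977.8492
6. ⊥bis P3·P5 via (26.235,20.705): [(38.9609, 13.3376) (28.1563, 20.8173) (0, 19.1716) (0, 0) (42.7963, 0)]  |A|=773.0628
7. ⊥bis P3·P6 via (33.035,23.375): [(38.9609, 13.3376) (28.1563, 20.8173) (0, 19.1716) (0, 0) (42.7963, 0)]  |A|=773.0628
8. ⊥bis P3·P7 via (15.415,4.45): [(38.9609, 13.3376) (28.1563, 20.8173) (14.6186, 20.026) (15.6425, 0) (42.7963, 0)]  |A|=476.3026
9. ⊥bis P3·P8 via (29.49,30.265): [(38.9609, 13.3376) (28.1563, 20.8173) (14.6186, 20.026) (15.6425, 0) (42.7963, 0)]  |A|=476.3026
10. canonical 5-gon: [(38.9609, 13.3376) (28.1563, 20.8173) (14.6186, 20.026) (15.6425, 0) (42.7963, 0)]
11. shoelace: 476.3026

Area of P3's cell: 476.3026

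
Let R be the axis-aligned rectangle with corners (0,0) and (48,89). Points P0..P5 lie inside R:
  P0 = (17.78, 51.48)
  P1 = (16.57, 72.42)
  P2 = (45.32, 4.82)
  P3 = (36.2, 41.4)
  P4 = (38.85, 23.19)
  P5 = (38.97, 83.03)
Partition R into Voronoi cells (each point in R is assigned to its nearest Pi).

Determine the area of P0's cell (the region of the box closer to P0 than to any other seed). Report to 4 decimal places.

1. box [0,48]×[0,89]: [(0, 0) (48, 0) (48, 89) (0, 89)]
2. ⊥bis P0·P1 via (17.175,61.95): [(0, 60.9576) (0, 0) (48, 0) (48, 63.7312)]  |A|=2992.5301
3. ⊥bis P0·P2 via (31.55,28.15): [(0, 60.9576) (0, 9.5283) (48, 37.8592) (48, 63.7312)]  |A|=1855.2284
4. ⊥bis P0·P3 via (26.99,46.44): [(36.0752, 63.0421) (0, 60.9576) (0, 9.5283) (10.0306, 15.4486)]  |A|=1089.2584
5. ⊥bis P0·P4 via (28.315,37.335): [(17.6681, 29.4053) (36.0752, 63.0421) (0, 60.9576) (0, 16.2464)]  |A|=982.5224
6. ⊥bis P0·P5 via (28.375,67.255): [(17.6681, 29.4053) (35.6915, 62.341) (34.7607, 62.9662) (0, 60.9576) (0, 16.2464)]  |A|=982.0762
7. canonical 5-gon: [(17.6681, 29.4053) (35.6915, 62.341) (34.7607, 62.9662) (0, 60.9576) (0, 16.2464)]
8. shoelace: 982.0762

Area of P0's cell: 982.0762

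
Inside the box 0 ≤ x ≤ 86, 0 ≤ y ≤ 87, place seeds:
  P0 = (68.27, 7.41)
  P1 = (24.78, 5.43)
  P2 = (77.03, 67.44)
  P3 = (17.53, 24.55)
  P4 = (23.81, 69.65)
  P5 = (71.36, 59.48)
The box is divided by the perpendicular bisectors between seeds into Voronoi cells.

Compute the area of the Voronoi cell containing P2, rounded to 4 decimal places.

1. box [0,86]×[0,87]: [(0, 0) (86, 0) (86, 87) (0, 87)]
2. ⊥bis P2·P0 via (72.65,37.425): [(0, 48.0266) (86, 35.4769) (86, 87) (0, 87)]  |A|=3891.3506
3. ⊥bis P2·P1 via (50.905,36.435): [(0, 79.3279) (44.9292, 41.4702) (86, 35.4769) (86, 87) (0, 87)]  |A|=3188.1797
4. ⊥bis P2·P3 via (47.28,45.995): [(51.2014, 40.5549) (86, 35.4769) (86, 87) (17.7219, 87)]  |A|=2482.0554
5. ⊥bis P2·P4 via (50.42,68.545): [(49.3636, 43.1045) (51.2014, 40.5549) (86, 35.4769) (86, 87) (51.1864, 87)]  |A|=1747.5873
6. ⊥bis P2·P5 via (74.195,63.46): [(50.898, 80.0548) (86, 55.0512) (86, 87) (51.1864, 87)]  |A|=681.6294
7. canonical 4-gon: [(50.898, 80.0548) (86, 55.0512) (86, 87) (51.1864, 87)]
8. shoelace: 681.6294

Area of P2's cell: 681.6294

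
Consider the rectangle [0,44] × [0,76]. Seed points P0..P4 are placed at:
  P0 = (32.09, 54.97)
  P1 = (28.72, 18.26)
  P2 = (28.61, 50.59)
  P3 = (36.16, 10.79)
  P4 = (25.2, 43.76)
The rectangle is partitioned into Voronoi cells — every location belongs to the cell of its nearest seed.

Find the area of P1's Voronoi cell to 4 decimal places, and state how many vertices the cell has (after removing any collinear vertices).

1. box [0,44]×[0,76]: [(0, 0) (44, 0) (44, 76) (0, 76)]
2. ⊥bis P1·P0 via (30.405,36.615): [(0, 39.4062) (0, 0) (44, 0) (44, 35.367)]  |A|=1645.0097
3. ⊥bis P1·P2 via (28.665,34.425): [(0, 34.3275) (0, 0) (44, 0) (44, 34.4772)]  |A|=1513.7022
4. ⊥bis P1·P3 via (32.44,14.525): [(0, 34.3275) (0, 0) (17.8564, 0) (44, 26.0386) (44, 34.4772)]  |A|=1173.3316
5. ⊥bis P1·P4 via (26.96,31.01): [(0, 27.2885) (0, 0) (17.8564, 0) (44, 26.0386) (44, 33.3622)]  |A|=993.9437
6. canonical 5-gon: [(0, 27.2885) (0, 0) (17.8564, 0) (44, 26.0386) (44, 33.3622)]
7. shoelace: 993.9437

Area of P1's cell: 993.9437 (5 vertices)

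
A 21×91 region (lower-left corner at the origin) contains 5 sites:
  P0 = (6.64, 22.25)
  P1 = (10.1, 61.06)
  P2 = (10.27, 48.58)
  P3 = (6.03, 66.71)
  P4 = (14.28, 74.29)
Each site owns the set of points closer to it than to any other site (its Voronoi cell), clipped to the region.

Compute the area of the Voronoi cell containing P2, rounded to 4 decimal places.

Area of P2's cell: 413.5157

1. box [0,21]×[0,91]: [(0, 0) (21, 0) (21, 91) (0, 91)]
2. ⊥bis P2·P0 via (8.455,35.415): [(0, 36.5807) (21, 33.6855) (21, 91) (0, 91)]  |A|=1173.2056
3. ⊥bis P2·P1 via (10.185,54.82): [(0, 54.6813) (0, 36.5807) (21, 33.6855) (21, 54.9673)]  |A|=413.5157
4. ⊥bis P2·P3 via (8.15,57.645): [(0, 54.6813) (0, 36.5807) (21, 33.6855) (21, 54.9673)]  |A|=413.5157
5. ⊥bis P2·P4 via (12.275,61.435): [(0, 54.6813) (0, 36.5807) (21, 33.6855) (21, 54.9673)]  |A|=413.5157
6. canonical 4-gon: [(0, 54.6813) (0, 36.5807) (21, 33.6855) (21, 54.9673)]
7. shoelace: 413.5157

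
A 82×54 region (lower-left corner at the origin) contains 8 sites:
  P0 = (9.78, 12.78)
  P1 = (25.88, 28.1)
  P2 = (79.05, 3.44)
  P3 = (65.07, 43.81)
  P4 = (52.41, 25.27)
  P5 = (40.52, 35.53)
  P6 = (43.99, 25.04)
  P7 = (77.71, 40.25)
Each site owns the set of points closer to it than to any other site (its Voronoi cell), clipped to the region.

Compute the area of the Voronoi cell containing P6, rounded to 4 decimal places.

Area of P6's cell: 456.3589

1. box [0,82]×[0,54]: [(0, 0) (82, 0) (82, 54) (0, 54)]
2. ⊥bis P6·P0 via (26.885,18.91): [(33.6619, 0) (82, 0) (82, 54) (14.3096, 54)]  |A|=3132.7696
3. ⊥bis P6·P1 via (34.935,26.57): [(31.4761, 6.0991) (33.6619, 0) (82, 0) (82, 54) (39.5698, 54)]  |A|=2527.7782
4. ⊥bis P6·P2 via (61.52,14.24): [(31.4761, 6.0991) (33.6619, 0) (52.7469, 0) (82, 47.4821) (82, 54) (39.5698, 54)]  |A|=1833.2798
5. ⊥bis P6·P3 via (54.53,34.425): [(39.1759, 51.6687) (31.4761, 6.0991) (33.6619, 0) (52.7469, 0) (66.0115, 21.5304)]  |A|=1055.1124
6. ⊥bis P6·P4 via (48.2,25.155): [(47.7384, 42.0524) (39.1759, 51.6687) (31.4761, 6.0991) (33.6619, 0) (48.8871, 0)]  |A|=641.1336
7. ⊥bis P6·P5 via (42.255,30.285): [(48.0079, 32.188) (35.1665, 27.9402) (31.4761, 6.0991) (33.6619, 0) (48.8871, 0)]  |A|=456.3589
8. ⊥bis P6·P7 via (60.85,32.645): [(48.0079, 32.188) (35.1665, 27.9402) (31.4761, 6.0991) (33.6619, 0) (48.8871, 0)]  |A|=456.3589
9. canonical 5-gon: [(48.0079, 32.188) (35.1665, 27.9402) (31.4761, 6.0991) (33.6619, 0) (48.8871, 0)]
10. shoelace: 456.3589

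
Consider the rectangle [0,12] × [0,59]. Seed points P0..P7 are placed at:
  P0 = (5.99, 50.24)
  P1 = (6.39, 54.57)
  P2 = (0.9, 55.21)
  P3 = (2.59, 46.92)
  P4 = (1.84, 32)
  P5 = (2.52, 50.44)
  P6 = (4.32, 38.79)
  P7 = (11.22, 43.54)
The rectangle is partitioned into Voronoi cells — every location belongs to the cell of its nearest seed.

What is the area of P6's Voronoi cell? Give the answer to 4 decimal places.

Area of P6's cell: 80.8421

1. box [0,12]×[0,59]: [(0, 0) (12, 0) (12, 59) (0, 59)]
2. ⊥bis P6·P0 via (5.155,44.515): [(0, 45.2669) (0, 0) (12, 0) (12, 43.5166)]  |A|=532.7011
3. ⊥bis P6·P1 via (5.355,46.68): [(0, 45.2669) (0, 0) (12, 0) (12, 43.5166)]  |A|=532.7011
4. ⊥bis P6·P2 via (2.61,47): [(0, 45.2669) (0, 0) (12, 0) (12, 43.5166)]  |A|=532.7011
5. ⊥bis P6·P3 via (3.455,42.855): [(8.7749, 43.987) (0, 42.1198) (0, 0) (12, 0) (12, 43.5166)]  |A|=518.8935
6. ⊥bis P6·P4 via (3.08,35.395): [(8.7749, 43.987) (0, 42.1198) (0, 36.5199) (12, 32.137) (12, 43.5166)]  |A|=106.9516
7. ⊥bis P6·P5 via (3.42,44.615): [(8.7749, 43.987) (0, 42.1198) (0, 36.5199) (12, 32.137) (12, 43.5166)]  |A|=106.9516
8. ⊥bis P6·P7 via (7.77,41.165): [(6.2039, 43.4399) (0, 42.1198) (0, 36.5199) (12, 32.137) (12, 35.0204)]  |A|=80.8421
9. canonical 5-gon: [(6.2039, 43.4399) (0, 42.1198) (0, 36.5199) (12, 32.137) (12, 35.0204)]
10. shoelace: 80.8421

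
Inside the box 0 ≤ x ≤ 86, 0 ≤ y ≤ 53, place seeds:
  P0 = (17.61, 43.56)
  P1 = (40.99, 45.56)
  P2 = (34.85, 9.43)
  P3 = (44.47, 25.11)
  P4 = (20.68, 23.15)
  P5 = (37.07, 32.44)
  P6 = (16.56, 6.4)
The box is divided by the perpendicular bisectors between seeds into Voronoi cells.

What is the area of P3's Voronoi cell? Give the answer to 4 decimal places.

Area of P3's cell: 1555.5577

1. box [0,86]×[0,53]: [(0, 0) (86, 0) (86, 53) (0, 53)]
2. ⊥bis P3·P0 via (31.04,34.335): [(7.4555, 0) (86, 0) (86, 53) (43.8609, 53)]  |A|=3198.1166
3. ⊥bis P3·P1 via (42.73,35.335): [(30.2705, 33.2148) (7.4555, 0) (86, 0) (86, 42.6983)]  |A|=2494.1962
4. ⊥bis P3·P2 via (39.66,17.27): [(30.2705, 33.2148) (25.3491, 26.05) (67.809, 0) (86, 0) (86, 42.6983)]  |A|=1708.0901
5. ⊥bis P3·P4 via (32.575,24.13): [(31.805, 33.4759) (32.7931, 21.483) (67.809, 0) (86, 0) (86, 42.6983)]  |A|=1660.8543
6. ⊥bis P3·P5 via (40.77,28.775): [(48.1879, 36.2638) (33.262, 21.1953) (67.809, 0) (86, 0) (86, 42.6983)]  |A|=1555.5577
7. ⊥bis P3·P6 via (30.515,15.755): [(48.1879, 36.2638) (33.262, 21.1953) (67.809, 0) (86, 0) (86, 42.6983)]  |A|=1555.5577
8. canonical 5-gon: [(48.1879, 36.2638) (33.262, 21.1953) (67.809, 0) (86, 0) (86, 42.6983)]
9. shoelace: 1555.5577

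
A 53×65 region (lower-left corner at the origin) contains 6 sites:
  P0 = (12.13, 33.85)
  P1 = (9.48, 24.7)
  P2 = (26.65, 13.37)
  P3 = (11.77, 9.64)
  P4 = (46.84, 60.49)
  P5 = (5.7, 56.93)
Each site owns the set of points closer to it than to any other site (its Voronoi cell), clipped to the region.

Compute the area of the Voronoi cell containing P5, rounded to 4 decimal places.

Area of P5's cell: 485.5995

1. box [0,53]×[0,65]: [(0, 0) (53, 0) (53, 65) (0, 65)]
2. ⊥bis P5·P0 via (8.915,45.39): [(0, 42.9063) (53, 57.6719) (53, 65) (0, 65)]  |A|=779.677
3. ⊥bis P5·P1 via (7.59,40.815): [(0, 42.9063) (53, 57.6719) (53, 65) (0, 65)]  |A|=779.677
4. ⊥bis P5·P2 via (16.175,35.15): [(0, 42.9063) (53, 57.6719) (53, 65) (0, 65)]  |A|=779.677
5. ⊥bis P5·P3 via (8.735,33.285): [(0, 42.9063) (53, 57.6719) (53, 65) (0, 65)]  |A|=779.677
6. ⊥bis P5·P4 via (26.27,58.71): [(0, 42.9063) (26.987, 50.4248) (25.7257, 65) (0, 65)]  |A|=485.5995
7. canonical 4-gon: [(0, 42.9063) (26.987, 50.4248) (25.7257, 65) (0, 65)]
8. shoelace: 485.5995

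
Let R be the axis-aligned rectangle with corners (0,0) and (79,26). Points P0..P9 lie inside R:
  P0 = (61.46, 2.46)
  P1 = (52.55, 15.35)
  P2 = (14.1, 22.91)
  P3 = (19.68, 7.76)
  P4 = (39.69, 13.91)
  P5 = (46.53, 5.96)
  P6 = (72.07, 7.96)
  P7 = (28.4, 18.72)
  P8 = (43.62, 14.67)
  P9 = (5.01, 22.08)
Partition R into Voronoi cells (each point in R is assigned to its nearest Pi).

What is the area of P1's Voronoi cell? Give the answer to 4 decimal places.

Area of P1's cell: 274.4323

1. box [0,79]×[0,26]: [(0, 0) (79, 0) (79, 26) (0, 26)]
2. ⊥bis P1·P0 via (57.005,8.905): [(0, 0) (44.1222, 0) (79, 24.1087) (79, 26) (0, 26)]  |A|=1633.5715
3. ⊥bis P1·P2 via (33.325,19.13): [(29.5637, 0) (44.1222, 0) (79, 24.1087) (79, 26) (34.6758, 26)]  |A|=798.4587
4. ⊥bis P1·P3 via (36.115,11.555): [(33.8037, 21.5646) (38.7832, 0) (44.1222, 0) (79, 24.1087) (79, 26) (34.6758, 26)]  |A|=699.0515
5. ⊥bis P1·P4 via (46.12,14.63): [(47.497, 2.3327) (79, 24.1087) (79, 26) (44.8468, 26)]  |A|=433.9469
6. ⊥bis P1·P5 via (49.54,10.655): [(46.335, 12.7097) (54.7264, 7.33) (79, 24.1087) (79, 26) (44.8468, 26)]  |A|=393.5338
7. ⊥bis P1·P6 via (62.31,11.655): [(46.335, 12.7097) (54.7264, 7.33) (62.7802, 12.897) (67.7408, 26) (44.8468, 26)]  |A|=304.431
8. ⊥bis P1·P7 via (40.475,17.035): [(46.335, 12.7097) (54.7264, 7.33) (62.7802, 12.897) (67.7408, 26) (44.8468, 26)]  |A|=304.431
9. ⊥bis P1·P8 via (48.085,15.01): [(48.359, 11.4122) (54.7264, 7.33) (62.7802, 12.897) (67.7408, 26) (47.2481, 26)]  |A|=274.4323
10. ⊥bis P1·P9 via (28.78,18.715): [(48.359, 11.4122) (54.7264, 7.33) (62.7802, 12.897) (67.7408, 26) (47.2481, 26)]  |A|=274.4323
11. canonical 5-gon: [(48.359, 11.4122) (54.7264, 7.33) (62.7802, 12.897) (67.7408, 26) (47.2481, 26)]
12. shoelace: 274.4323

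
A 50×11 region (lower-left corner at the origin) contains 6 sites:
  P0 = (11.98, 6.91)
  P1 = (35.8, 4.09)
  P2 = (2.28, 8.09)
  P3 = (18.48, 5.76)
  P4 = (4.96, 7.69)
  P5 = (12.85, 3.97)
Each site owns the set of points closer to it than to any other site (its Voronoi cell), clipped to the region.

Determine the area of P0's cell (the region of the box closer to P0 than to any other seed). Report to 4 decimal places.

1. box [0,50]×[0,11]: [(0, 0) (50, 0) (50, 11) (0, 11)]
2. ⊥bis P0·P1 via (23.89,5.5): [(0, 0) (23.2389, 0) (24.5411, 11) (0, 11)]  |A|=262.79
3. ⊥bis P0·P2 via (7.13,7.5): [(6.2176, 0) (23.2389, 0) (24.5411, 11) (7.5558, 11)]  |A|=187.0363
4. ⊥bis P0·P3 via (15.23,6.335): [(6.2176, 0) (14.1092, 0) (16.0553, 11) (7.5558, 11)]  |A|=90.1513
5. ⊥bis P0·P4 via (8.47,7.3): [(7.6589, 0) (14.1092, 0) (16.0553, 11) (8.8811, 11)]  |A|=74.935
6. ⊥bis P0·P5 via (12.415,5.44): [(8.1222, 4.1697) (15.2184, 6.2696) (16.0553, 11) (8.8811, 11)]  |A|=40.4065
7. canonical 4-gon: [(8.1222, 4.1697) (15.2184, 6.2696) (16.0553, 11) (8.8811, 11)]
8. shoelace: 40.4065

Area of P0's cell: 40.4065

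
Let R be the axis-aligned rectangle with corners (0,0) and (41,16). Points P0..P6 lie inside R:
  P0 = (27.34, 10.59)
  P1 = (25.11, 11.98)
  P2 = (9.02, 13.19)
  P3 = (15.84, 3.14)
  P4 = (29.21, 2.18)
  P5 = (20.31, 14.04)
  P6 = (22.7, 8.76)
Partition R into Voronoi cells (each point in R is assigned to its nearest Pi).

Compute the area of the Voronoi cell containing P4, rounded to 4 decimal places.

1. box [0,41]×[0,16]: [(0, 0) (41, 0) (41, 16) (0, 16)]
2. ⊥bis P4·P0 via (28.275,6.385): [(0, 0.0979) (0, 0) (41, 0) (41, 9.2145)]  |A|=190.904
3. ⊥bis P4·P1 via (27.16,7.08): [(22.3495, 5.0674) (10.2371, 0) (41, 0) (41, 9.2145)]  |A|=163.8718
4. ⊥bis P4·P2 via (19.115,7.685): [(22.3495, 5.0674) (16.3096, 2.5406) (14.9242, 0) (41, 0) (41, 9.2145)]  |A|=157.9178
5. ⊥bis P4·P3 via (22.525,2.66): [(22.7035, 5.1462) (22.334, 0) (41, 0) (41, 9.2145)]  |A|=132.3252
6. ⊥bis P4·P5 via (24.76,8.11): [(22.7035, 5.1462) (22.334, 0) (41, 0) (41, 9.2145)]  |A|=132.3252
7. ⊥bis P4·P6 via (25.955,5.47): [(26.4754, 5.9848) (22.4799, 2.0319) (22.334, 0) (41, 0) (41, 9.2145)]  |A|=126.5456
8. canonical 5-gon: [(26.4754, 5.9848) (22.4799, 2.0319) (22.334, 0) (41, 0) (41, 9.2145)]
9. shoelace: 126.5456

Area of P4's cell: 126.5456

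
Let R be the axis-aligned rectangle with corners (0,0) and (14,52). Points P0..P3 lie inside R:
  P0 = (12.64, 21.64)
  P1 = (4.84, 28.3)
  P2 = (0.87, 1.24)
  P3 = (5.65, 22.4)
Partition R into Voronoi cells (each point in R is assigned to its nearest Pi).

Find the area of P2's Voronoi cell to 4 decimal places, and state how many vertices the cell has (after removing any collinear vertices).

1. box [0,14]×[0,52]: [(0, 0) (14, 0) (14, 52) (0, 52)]
2. ⊥bis P2·P0 via (6.755,11.44): [(0, 15.3374) (0, 0) (14, 0) (14, 7.2599)]  |A|=158.181
3. ⊥bis P2·P1 via (2.855,14.77): [(0.3452, 15.1382) (0, 15.1889) (0, 0) (14, 0) (14, 7.2599)]  |A|=158.1554
4. ⊥bis P2·P3 via (3.26,11.82): [(7.9215, 10.767) (0, 12.5564) (0, 0) (14, 0) (14, 7.2599)]  |A|=147.1664
5. canonical 5-gon: [(7.9215, 10.767) (0, 12.5564) (0, 0) (14, 0) (14, 7.2599)]
6. shoelace: 147.1664

Area of P2's cell: 147.1664 (5 vertices)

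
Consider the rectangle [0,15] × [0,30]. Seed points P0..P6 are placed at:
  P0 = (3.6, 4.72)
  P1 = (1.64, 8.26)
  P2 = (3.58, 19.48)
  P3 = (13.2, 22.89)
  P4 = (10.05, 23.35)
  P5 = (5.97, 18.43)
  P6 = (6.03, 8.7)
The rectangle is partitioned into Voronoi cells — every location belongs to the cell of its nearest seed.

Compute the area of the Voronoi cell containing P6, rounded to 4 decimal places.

Area of P6's cell: 109.0688

1. box [0,15]×[0,30]: [(0, 0) (15, 0) (15, 30) (0, 30)]
2. ⊥bis P6·P0 via (4.815,6.71): [(0, 9.6498) (15, 0.4915) (15, 30) (0, 30)]  |A|=373.94
3. ⊥bis P6·P1 via (3.835,8.48): [(3.9601, 7.232) (15, 0.4915) (15, 30) (1.6781, 30)]  |A|=314.5423
4. ⊥bis P6·P2 via (4.805,14.09): [(3.3068, 13.7495) (3.9601, 7.232) (15, 0.4915) (15, 16.407)]  |A|=126.8263
5. ⊥bis P6·P3 via (9.615,15.795): [(10.4502, 15.373) (3.3068, 13.7495) (3.9601, 7.232) (15, 0.4915) (15, 13.074)]  |A|=119.244
6. ⊥bis P6·P4 via (8.04,16.025): [(10.4907, 15.3525) (10.4315, 15.3688) (3.3068, 13.7495) (3.9601, 7.232) (15, 0.4915) (15, 13.074)]  |A|=119.2437
7. ⊥bis P6·P5 via (6,13.565): [(13.9316, 13.6139) (3.327, 13.5485) (3.9601, 7.232) (15, 0.4915) (15, 13.074)]  |A|=109.0688
8. canonical 5-gon: [(13.9316, 13.6139) (3.327, 13.5485) (3.9601, 7.232) (15, 0.4915) (15, 13.074)]
9. shoelace: 109.0688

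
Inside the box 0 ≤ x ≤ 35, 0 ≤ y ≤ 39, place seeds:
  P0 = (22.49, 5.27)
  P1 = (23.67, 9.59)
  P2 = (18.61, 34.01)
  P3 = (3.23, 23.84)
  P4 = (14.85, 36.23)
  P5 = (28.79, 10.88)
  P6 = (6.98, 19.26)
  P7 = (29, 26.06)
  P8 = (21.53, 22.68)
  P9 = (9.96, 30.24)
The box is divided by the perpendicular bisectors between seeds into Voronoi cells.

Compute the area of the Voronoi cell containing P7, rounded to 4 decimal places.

Area of P7's cell: 181.3368

1. box [0,35]×[0,39]: [(0, 0) (35, 0) (35, 39) (0, 39)]
2. ⊥bis P7·P0 via (25.745,15.665): [(0, 23.7266) (35, 12.767) (35, 39) (0, 39)]  |A|=726.3631
3. ⊥bis P7·P1 via (26.335,17.825): [(0, 26.3475) (35, 15.0208) (35, 39) (0, 39)]  |A|=641.054
4. ⊥bis P7·P2 via (23.805,30.035): [(16.8188, 20.9046) (35, 15.0208) (35, 39) (30.6646, 39)]  |A|=257.2097
5. ⊥bis P7·P3 via (16.115,24.95): [(16.8188, 20.9046) (35, 15.0208) (35, 39) (30.6646, 39)]  |A|=257.2097
6. ⊥bis P7·P4 via (21.925,31.145): [(16.8188, 20.9046) (35, 15.0208) (35, 39) (30.6646, 39)]  |A|=257.2097
7. ⊥bis P7·P5 via (28.895,18.47): [(16.8188, 20.9046) (24.1386, 18.5358) (35, 18.3855) (35, 39) (30.6646, 39)]  |A|=238.937
8. ⊥bis P7·P6 via (17.99,22.66): [(18.0394, 22.4999) (18.7223, 20.2886) (24.1386, 18.5358) (35, 18.3855) (35, 39) (30.6646, 39)]  |A|=237.0428
9. ⊥bis P7·P8 via (25.265,24.37): [(23.1117, 29.1289) (27.9286, 18.4834) (35, 18.3855) (35, 39) (30.6646, 39)]  |A|=181.3368
10. ⊥bis P7·P9 via (19.48,28.15): [(23.1117, 29.1289) (27.9286, 18.4834) (35, 18.3855) (35, 39) (30.6646, 39)]  |A|=181.3368
11. canonical 5-gon: [(23.1117, 29.1289) (27.9286, 18.4834) (35, 18.3855) (35, 39) (30.6646, 39)]
12. shoelace: 181.3368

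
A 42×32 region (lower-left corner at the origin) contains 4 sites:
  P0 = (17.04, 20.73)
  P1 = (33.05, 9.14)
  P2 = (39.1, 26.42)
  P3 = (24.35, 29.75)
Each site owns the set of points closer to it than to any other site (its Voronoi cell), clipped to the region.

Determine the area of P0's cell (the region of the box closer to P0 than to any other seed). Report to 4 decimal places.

1. box [0,42]×[0,32]: [(0, 0) (42, 0) (42, 32) (0, 32)]
2. ⊥bis P0·P1 via (25.045,14.935): [(0, 0) (14.2332, 0) (37.3987, 32) (0, 32)]  |A|=826.1113
3. ⊥bis P0·P2 via (28.07,23.575): [(0, 0) (14.2332, 0) (28.9184, 20.2856) (25.8969, 32) (0, 32)]  |A|=758.7429
4. ⊥bis P0·P3 via (20.695,25.24): [(0, 0) (14.2332, 0) (28.1382, 19.2079) (12.3537, 32) (0, 32)]  |A|=665.9212
5. canonical 5-gon: [(0, 0) (14.2332, 0) (28.1382, 19.2079) (12.3537, 32) (0, 32)]
6. shoelace: 665.9212

Area of P0's cell: 665.9212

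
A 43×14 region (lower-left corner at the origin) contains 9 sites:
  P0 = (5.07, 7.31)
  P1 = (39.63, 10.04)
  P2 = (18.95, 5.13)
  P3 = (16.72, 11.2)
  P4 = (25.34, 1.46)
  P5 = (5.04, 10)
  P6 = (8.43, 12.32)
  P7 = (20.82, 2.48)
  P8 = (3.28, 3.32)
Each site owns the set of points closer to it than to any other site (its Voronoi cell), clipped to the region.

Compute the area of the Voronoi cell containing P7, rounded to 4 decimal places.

Area of P7's cell: 27.8238

1. box [0,43]×[0,14]: [(0, 0) (43, 0) (43, 14) (0, 14)]
2. ⊥bis P7·P0 via (12.945,4.895): [(11.4439, 0) (43, 0) (43, 14) (15.7372, 14)]  |A|=411.7325
3. ⊥bis P7·P1 via (30.225,6.26): [(11.4439, 0) (32.741, 0) (27.1142, 14) (15.7372, 14)]  |A|=228.7187
4. ⊥bis P7·P2 via (19.885,3.805): [(14.4929, 0) (32.741, 0) (28.7091, 10.0318)]  |A|=91.5305
5. ⊥bis P7·P3 via (18.77,6.84): [(14.4929, 0) (32.741, 0) (28.7091, 10.0318)]  |A|=91.5305
6. ⊥bis P7·P4 via (23.08,1.97): [(24.1777, 6.8342) (14.4929, 0) (22.6354, 0)]  |A|=27.8238
7. ⊥bis P7·P5 via (12.93,6.24): [(24.1777, 6.8342) (14.4929, 0) (22.6354, 0)]  |A|=27.8238
8. ⊥bis P7·P6 via (14.625,7.4): [(24.1777, 6.8342) (14.4929, 0) (22.6354, 0)]  |A|=27.8238
9. ⊥bis P7·P8 via (12.05,2.9): [(24.1777, 6.8342) (14.4929, 0) (22.6354, 0)]  |A|=27.8238
10. canonical 3-gon: [(24.1777, 6.8342) (14.4929, 0) (22.6354, 0)]
11. shoelace: 27.8238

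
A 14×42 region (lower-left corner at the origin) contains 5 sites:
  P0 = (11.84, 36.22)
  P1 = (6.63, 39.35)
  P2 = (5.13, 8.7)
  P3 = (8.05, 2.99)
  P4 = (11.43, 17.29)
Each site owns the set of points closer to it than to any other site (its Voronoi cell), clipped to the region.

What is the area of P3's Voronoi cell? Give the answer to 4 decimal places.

Area of P3's cell: 84.5973

1. box [0,14]×[0,42]: [(0, 0) (14, 0) (14, 42) (0, 42)]
2. ⊥bis P3·P0 via (9.945,19.605): [(0, 20.7393) (0, 0) (14, 0) (14, 19.1425)]  |A|=279.1724
3. ⊥bis P3·P1 via (7.34,21.17): [(0, 20.7393) (0, 0) (14, 0) (14, 19.1425)]  |A|=279.1724
4. ⊥bis P3·P2 via (6.59,5.845): [(0, 2.475) (0, 0) (14, 0) (14, 9.6344)]  |A|=84.7653
5. ⊥bis P3·P4 via (9.74,10.14): [(13.3296, 9.2915) (0, 2.475) (0, 0) (14, 0) (14, 9.1331)]  |A|=84.5973
6. canonical 5-gon: [(13.3296, 9.2915) (0, 2.475) (0, 0) (14, 0) (14, 9.1331)]
7. shoelace: 84.5973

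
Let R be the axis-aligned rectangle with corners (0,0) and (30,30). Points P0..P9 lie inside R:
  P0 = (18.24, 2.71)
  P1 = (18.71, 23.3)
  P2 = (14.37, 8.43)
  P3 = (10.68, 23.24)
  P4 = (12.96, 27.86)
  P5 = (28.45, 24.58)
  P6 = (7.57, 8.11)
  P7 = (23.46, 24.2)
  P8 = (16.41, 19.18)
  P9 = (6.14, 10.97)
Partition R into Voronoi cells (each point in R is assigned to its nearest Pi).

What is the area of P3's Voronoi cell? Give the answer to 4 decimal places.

Area of P3's cell: 130.6112

1. box [0,30]×[0,30]: [(0, 0) (30, 0) (30, 30) (0, 30)]
2. ⊥bis P3·P0 via (14.46,12.975): [(0, 7.6502) (30, 18.6975) (30, 30) (0, 30)]  |A|=504.7845
3. ⊥bis P3·P1 via (14.695,23.27): [(0, 7.6502) (14.7711, 13.0895) (14.6447, 30) (0, 30)]  |A|=288.8894
4. ⊥bis P3·P2 via (12.525,15.835): [(0, 12.7143) (14.7464, 16.3885) (14.6447, 30) (0, 30)]  |A|=227.1193
5. ⊥bis P3·P4 via (11.82,25.55): [(0, 12.7143) (14.7464, 16.3885) (14.6885, 24.1344) (2.8029, 30) (0, 30)]  |A|=192.3894
6. ⊥bis P3·P5 via (19.565,23.91): [(0, 12.7143) (14.7464, 16.3885) (14.6885, 24.1344) (2.8029, 30) (0, 30)]  |A|=192.3894
7. ⊥bis P3·P6 via (9.125,15.675): [(0, 17.5507) (10.6361, 15.3644) (14.7464, 16.3885) (14.6885, 24.1344) (2.8029, 30) (0, 30)]  |A|=166.6694
8. ⊥bis P3·P7 via (17.07,23.72): [(0, 17.5507) (10.6361, 15.3644) (14.7464, 16.3885) (14.6885, 24.1344) (2.8029, 30) (0, 30)]  |A|=166.6694
9. ⊥bis P3·P8 via (13.545,21.21): [(0, 17.5507) (9.5598, 15.5856) (14.6982, 22.8376) (14.6885, 24.1344) (2.8029, 30) (0, 30)]  |A|=148.9198
10. ⊥bis P3·P9 via (8.41,17.105): [(0, 20.2168) (10.1739, 16.4523) (14.6982, 22.8376) (14.6885, 24.1344) (2.8029, 30) (0, 30)]  |A|=130.6112
11. canonical 6-gon: [(0, 20.2168) (10.1739, 16.4523) (14.6982, 22.8376) (14.6885, 24.1344) (2.8029, 30) (0, 30)]
12. shoelace: 130.6112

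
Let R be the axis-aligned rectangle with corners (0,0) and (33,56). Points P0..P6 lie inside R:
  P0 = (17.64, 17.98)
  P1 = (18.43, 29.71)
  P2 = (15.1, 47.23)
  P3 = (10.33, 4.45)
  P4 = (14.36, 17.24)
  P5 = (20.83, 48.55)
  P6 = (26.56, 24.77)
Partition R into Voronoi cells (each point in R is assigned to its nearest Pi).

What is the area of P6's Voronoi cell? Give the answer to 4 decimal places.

1. box [0,33]×[0,56]: [(0, 0) (33, 0) (33, 56) (0, 56)]
2. ⊥bis P6·P0 via (22.1,21.375): [(0, 50.4077) (33, 7.0557) (33, 56) (0, 56)]  |A|=899.8539
3. ⊥bis P6·P1 via (22.495,27.24): [(20.3379, 23.6899) (33, 7.0557) (33, 44.5286)]  |A|=237.2433
4. ⊥bis P6·P2 via (20.83,36): [(30.9578, 41.1676) (20.3379, 23.6899) (33, 7.0557) (33, 42.2096)]  |A|=234.8754
5. ⊥bis P6·P3 via (18.445,14.61): [(30.9578, 41.1676) (20.3379, 23.6899) (33, 7.0557) (33, 42.2096)]  |A|=234.8754
6. ⊥bis P6·P4 via (20.46,21.005): [(30.9578, 41.1676) (20.3379, 23.6899) (33, 7.0557) (33, 42.2096)]  |A|=234.8754
7. ⊥bis P6·P5 via (23.695,36.66): [(28.9948, 37.937) (20.3379, 23.6899) (33, 7.0557) (33, 38.9021)]  |A|=225.9757
8. canonical 4-gon: [(28.9948, 37.937) (20.3379, 23.6899) (33, 7.0557) (33, 38.9021)]
9. shoelace: 225.9757

Area of P6's cell: 225.9757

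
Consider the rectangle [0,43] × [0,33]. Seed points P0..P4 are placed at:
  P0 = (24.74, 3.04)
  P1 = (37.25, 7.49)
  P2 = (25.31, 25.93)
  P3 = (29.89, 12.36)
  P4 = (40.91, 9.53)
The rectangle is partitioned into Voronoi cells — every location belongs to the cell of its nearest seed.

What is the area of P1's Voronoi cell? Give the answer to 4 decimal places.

Area of P1's cell: 98.5305

1. box [0,43]×[0,33]: [(0, 0) (43, 0) (43, 33) (0, 33)]
2. ⊥bis P1·P0 via (30.995,5.265): [(32.8678, 0) (43, 0) (43, 33) (21.1292, 33)]  |A|=528.0483
3. ⊥bis P1·P2 via (31.28,16.71): [(27.7393, 14.4174) (32.8678, 0) (43, 0) (43, 24.2988)]  |A|=258.4472
4. ⊥bis P1·P3 via (33.57,9.925): [(30.8172, 5.7648) (32.8678, 0) (43, 0) (43, 24.1765)]  |A|=176.4731
5. ⊥bis P1·P4 via (39.08,8.51): [(36.1326, 13.7979) (30.8172, 5.7648) (32.8678, 0) (43, 0) (43, 1.4771)]  |A|=98.5305
6. canonical 5-gon: [(36.1326, 13.7979) (30.8172, 5.7648) (32.8678, 0) (43, 0) (43, 1.4771)]
7. shoelace: 98.5305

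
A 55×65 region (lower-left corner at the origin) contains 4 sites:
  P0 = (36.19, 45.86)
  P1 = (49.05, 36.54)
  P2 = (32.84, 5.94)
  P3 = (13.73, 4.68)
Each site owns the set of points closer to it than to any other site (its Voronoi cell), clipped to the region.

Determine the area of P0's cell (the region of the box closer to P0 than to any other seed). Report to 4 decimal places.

Area of P0's cell: 1610.6500

1. box [0,55]×[0,65]: [(0, 0) (55, 0) (55, 65) (0, 65)]
2. ⊥bis P0·P1 via (42.62,41.2): [(0, 0) (12.7612, 0) (55, 58.2823) (55, 65) (0, 65)]  |A|=2344.1137
3. ⊥bis P0·P2 via (34.515,25.9): [(0, 28.7964) (31.7027, 26.136) (55, 58.2823) (55, 65) (0, 65)]  |A|=1720.8879
4. ⊥bis P0·P3 via (24.96,25.27): [(0, 38.8834) (21.8574, 26.9622) (31.7027, 26.136) (55, 58.2823) (55, 65) (0, 65)]  |A|=1610.65
5. canonical 6-gon: [(0, 38.8834) (21.8574, 26.9622) (31.7027, 26.136) (55, 58.2823) (55, 65) (0, 65)]
6. shoelace: 1610.65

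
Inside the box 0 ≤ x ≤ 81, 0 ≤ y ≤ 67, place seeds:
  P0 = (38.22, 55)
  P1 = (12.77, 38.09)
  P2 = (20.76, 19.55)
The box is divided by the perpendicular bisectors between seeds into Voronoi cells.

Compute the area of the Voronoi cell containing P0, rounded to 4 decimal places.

Area of P0's cell: 2412.0289

1. box [0,81]×[0,67]: [(0, 0) (81, 0) (81, 67) (0, 67)]
2. ⊥bis P0·P1 via (25.495,46.545): [(56.4214, 0) (81, 0) (81, 67) (11.9039, 67)]  |A|=3138.1044
3. ⊥bis P0·P2 via (29.49,37.275): [(32.7072, 35.6905) (81, 11.9051) (81, 67) (11.9039, 67)]  |A|=2412.0289
4. canonical 4-gon: [(32.7072, 35.6905) (81, 11.9051) (81, 67) (11.9039, 67)]
5. shoelace: 2412.0289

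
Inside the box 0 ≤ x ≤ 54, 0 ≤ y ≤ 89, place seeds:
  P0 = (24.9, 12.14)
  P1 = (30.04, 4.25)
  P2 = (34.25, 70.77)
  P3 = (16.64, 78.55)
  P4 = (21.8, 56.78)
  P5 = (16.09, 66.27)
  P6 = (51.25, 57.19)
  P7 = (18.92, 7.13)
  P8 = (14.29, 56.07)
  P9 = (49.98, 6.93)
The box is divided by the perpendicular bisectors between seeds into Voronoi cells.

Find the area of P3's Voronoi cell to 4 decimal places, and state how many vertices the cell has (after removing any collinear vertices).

1. box [0,54]×[0,89]: [(0, 0) (54, 0) (54, 89) (0, 89)]
2. ⊥bis P3·P0 via (20.77,45.345): [(0, 42.7617) (54, 49.4781) (54, 89) (0, 89)]  |A|=2315.5265
3. ⊥bis P3·P1 via (23.34,41.4): [(0, 42.7617) (54, 49.4781) (54, 89) (0, 89)]  |A|=2315.5265
4. ⊥bis P3·P2 via (25.445,74.66): [(0, 42.7617) (12.0126, 44.2558) (31.7803, 89) (0, 89)]  |A|=988.7142
5. ⊥bis P3·P4 via (19.22,67.665): [(0, 63.1094) (22.7213, 68.4949) (31.7803, 89) (0, 89)]  |A|=619.9634
6. ⊥bis P3·P5 via (16.365,72.41): [(0, 73.143) (24.2941, 72.0549) (31.7803, 89) (0, 89)]  |A|=461.8769
7. ⊥bis P3·P6 via (33.945,67.87): [(0, 73.143) (24.2941, 72.0549) (31.7803, 89) (0, 89)]  |A|=461.8769
8. ⊥bis P3·P7 via (17.78,42.84): [(0, 73.143) (24.2941, 72.0549) (31.7803, 89) (0, 89)]  |A|=461.8769
9. ⊥bis P3·P8 via (15.465,67.31): [(0, 73.143) (24.2941, 72.0549) (31.7803, 89) (0, 89)]  |A|=461.8769
10. ⊥bis P3·P9 via (33.31,42.74): [(0, 73.143) (24.2941, 72.0549) (31.7803, 89) (0, 89)]  |A|=461.8769
11. canonical 4-gon: [(0, 73.143) (24.2941, 72.0549) (31.7803, 89) (0, 89)]
12. shoelace: 461.8769

Area of P3's cell: 461.8769 (4 vertices)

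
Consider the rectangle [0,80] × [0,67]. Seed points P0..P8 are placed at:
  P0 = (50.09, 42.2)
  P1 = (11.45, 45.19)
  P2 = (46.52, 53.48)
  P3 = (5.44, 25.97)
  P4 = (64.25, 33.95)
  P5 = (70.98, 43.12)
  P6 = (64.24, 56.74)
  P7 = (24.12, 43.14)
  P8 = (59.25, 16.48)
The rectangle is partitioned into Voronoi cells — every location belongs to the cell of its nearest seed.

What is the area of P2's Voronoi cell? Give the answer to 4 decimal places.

1. box [0,80]×[0,67]: [(0, 0) (80, 0) (80, 67) (0, 67)]
2. ⊥bis P2·P0 via (48.305,47.84): [(0, 32.552) (80, 57.8711) (80, 67) (0, 67)]  |A|=1743.0755
3. ⊥bis P2·P1 via (28.985,49.335): [(30.6586, 42.2551) (80, 57.8711) (80, 67) (24.8093, 67)]  |A|=908.0604
4. ⊥bis P2·P3 via (25.98,39.725): [(30.6586, 42.2551) (80, 57.8711) (80, 67) (24.8093, 67)]  |A|=908.0604
5. ⊥bis P2·P4 via (55.385,43.715): [(30.6586, 42.2551) (66.1499, 53.4877) (80, 66.0613) (80, 67) (24.8093, 67)]  |A|=851.3426
6. ⊥bis P2·P5 via (58.75,48.3): [(30.6586, 42.2551) (60.1419, 51.5862) (66.6704, 67) (24.8093, 67)]  |A|=714.6894
7. ⊥bis P2·P6 via (55.38,55.11): [(30.6586, 42.2551) (56.2546, 50.356) (53.1926, 67) (24.8093, 67)]  |A|=576.5842
8. ⊥bis P2·P7 via (35.32,48.31): [(37.1645, 44.3142) (56.2546, 50.356) (53.1926, 67) (26.6926, 67)]  |A|=468.7058
9. ⊥bis P2·P8 via (52.885,34.98): [(37.1645, 44.3142) (56.2546, 50.356) (53.1926, 67) (26.6926, 67)]  |A|=468.7058
10. canonical 4-gon: [(37.1645, 44.3142) (56.2546, 50.356) (53.1926, 67) (26.6926, 67)]
11. shoelace: 468.7058

Area of P2's cell: 468.7058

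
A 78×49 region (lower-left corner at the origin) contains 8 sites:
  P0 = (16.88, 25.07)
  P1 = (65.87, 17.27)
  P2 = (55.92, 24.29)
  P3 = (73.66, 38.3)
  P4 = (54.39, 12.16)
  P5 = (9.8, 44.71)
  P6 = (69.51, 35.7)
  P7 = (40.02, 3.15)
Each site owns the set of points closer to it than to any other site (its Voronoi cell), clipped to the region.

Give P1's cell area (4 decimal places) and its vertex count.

Area of P1's cell: 402.3885 (5 vertices)

1. box [0,78]×[0,49]: [(0, 0) (78, 0) (78, 49) (0, 49)]
2. ⊥bis P1·P0 via (41.375,21.17): [(38.0044, 0) (78, 0) (78, 49) (45.806, 49)]  |A|=1768.6457
3. ⊥bis P1·P2 via (60.895,20.78): [(46.2341, 0) (78, 0) (78, 45.0243)]  |A|=715.1174
4. ⊥bis P1·P3 via (69.765,27.785): [(66.651, 28.9385) (46.2341, 0) (78, 0) (78, 24.7346)]  |A|=599.9838
5. ⊥bis P1·P4 via (60.13,14.715): [(66.651, 28.9385) (58.7706, 17.7689) (66.68, 0) (78, 0) (78, 24.7346)]  |A|=418.3333
6. ⊥bis P1·P5 via (37.835,30.99): [(66.651, 28.9385) (58.7706, 17.7689) (66.68, 0) (78, 0) (78, 24.7346)]  |A|=418.3333
7. ⊥bis P1·P6 via (67.69,26.485): [(65.2588, 26.9652) (58.7706, 17.7689) (66.68, 0) (78, 0) (78, 24.4487)]  |A|=402.3885
8. ⊥bis P1·P7 via (52.945,10.21): [(65.2588, 26.9652) (58.7706, 17.7689) (66.68, 0) (78, 0) (78, 24.4487)]  |A|=402.3885
9. canonical 5-gon: [(65.2588, 26.9652) (58.7706, 17.7689) (66.68, 0) (78, 0) (78, 24.4487)]
10. shoelace: 402.3885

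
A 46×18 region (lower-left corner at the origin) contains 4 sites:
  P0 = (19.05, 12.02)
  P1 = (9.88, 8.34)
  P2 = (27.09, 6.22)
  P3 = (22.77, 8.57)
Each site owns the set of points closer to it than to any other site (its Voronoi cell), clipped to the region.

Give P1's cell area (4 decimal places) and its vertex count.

Area of P1's cell: 263.2826 (5 vertices)

1. box [0,46]×[0,18]: [(0, 0) (46, 0) (46, 18) (0, 18)]
2. ⊥bis P1·P0 via (14.465,10.18): [(0, 0) (18.5503, 0) (11.3268, 18) (0, 18)]  |A|=268.8938
3. ⊥bis P1·P2 via (18.485,7.28): [(0, 0) (17.5882, 0) (17.8142, 1.8343) (11.3268, 18) (0, 18)]  |A|=268.0114
4. ⊥bis P1·P3 via (16.325,8.455): [(0, 0) (16.4759, 0) (16.3793, 5.4098) (11.3268, 18) (0, 18)]  |A|=263.2826
5. canonical 5-gon: [(0, 0) (16.4759, 0) (16.3793, 5.4098) (11.3268, 18) (0, 18)]
6. shoelace: 263.2826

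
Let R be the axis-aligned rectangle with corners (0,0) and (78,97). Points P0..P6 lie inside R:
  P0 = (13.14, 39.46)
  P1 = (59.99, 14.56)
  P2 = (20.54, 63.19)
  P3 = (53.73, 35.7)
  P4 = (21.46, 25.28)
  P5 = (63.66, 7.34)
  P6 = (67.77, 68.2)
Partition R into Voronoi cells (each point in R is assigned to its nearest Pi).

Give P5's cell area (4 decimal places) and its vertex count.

1. box [0,78]×[0,97]: [(0, 0) (78, 0) (78, 97) (0, 97)]
2. ⊥bis P5·P0 via (38.4,23.4): [(23.5226, 0) (78, 0) (78, 85.6849)]  |A|=2333.9476
3. ⊥bis P5·P1 via (61.825,10.95): [(40.283, 0) (78, 0) (78, 19.1719)]  |A|=361.5533
4. ⊥bis P5·P2 via (42.1,35.265): [(40.283, 0) (78, 0) (78, 19.1719)]  |A|=361.5533
5. ⊥bis P5·P3 via (58.695,21.52): [(40.283, 0) (78, 0) (78, 19.1719)]  |A|=361.5533
6. ⊥bis P5·P4 via (42.56,16.31): [(40.283, 0) (78, 0) (78, 19.1719)]  |A|=361.5533
7. ⊥bis P5·P6 via (65.715,37.77): [(40.283, 0) (78, 0) (78, 19.1719)]  |A|=361.5533
8. canonical 3-gon: [(40.283, 0) (78, 0) (78, 19.1719)]
9. shoelace: 361.5533

Area of P5's cell: 361.5533 (3 vertices)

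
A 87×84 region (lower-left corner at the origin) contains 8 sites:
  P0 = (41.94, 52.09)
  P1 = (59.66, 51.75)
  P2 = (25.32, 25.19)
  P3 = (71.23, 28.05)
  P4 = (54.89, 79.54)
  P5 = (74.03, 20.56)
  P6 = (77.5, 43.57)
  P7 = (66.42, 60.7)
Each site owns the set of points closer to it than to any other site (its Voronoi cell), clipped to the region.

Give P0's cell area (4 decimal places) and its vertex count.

1. box [0,87]×[0,84]: [(0, 0) (87, 0) (87, 84) (0, 84)]
2. ⊥bis P0·P1 via (50.8,51.92): [(0, 0) (49.8038, 0) (51.4155, 84) (0, 84)]  |A|=4251.2116
3. ⊥bis P0·P2 via (33.63,38.64): [(0, 59.4181) (50.347, 28.3115) (51.4155, 84) (0, 84)]  |A|=2050.4399
4. ⊥bis P0·P3 via (56.585,40.07): [(0, 59.4181) (48.0825, 29.7106) (50.4287, 32.5693) (51.4155, 84) (0, 84)]  |A|=2045.5618
5. ⊥bis P0·P4 via (48.415,65.815): [(0, 59.4181) (48.0825, 29.7106) (50.4287, 32.5693) (51.0428, 64.5753) (9.8684, 84) (0, 84)]  |A|=1642.0413
6. ⊥bis P0·P5 via (57.985,36.325): [(0, 59.4181) (48.0825, 29.7106) (50.4287, 32.5693) (51.0428, 64.5753) (9.8684, 84) (0, 84)]  |A|=1642.0413
7. ⊥bis P0·P6 via (59.72,47.83): [(0, 59.4181) (48.0825, 29.7106) (50.4287, 32.5693) (51.0428, 64.5753) (9.8684, 84) (0, 84)]  |A|=1642.0413
8. ⊥bis P0·P7 via (54.18,56.395): [(0, 59.4181) (48.0825, 29.7106) (50.4287, 32.5693) (51.0428, 64.5753) (9.8684, 84) (0, 84)]  |A|=1642.0413
9. canonical 6-gon: [(0, 59.4181) (48.0825, 29.7106) (50.4287, 32.5693) (51.0428, 64.5753) (9.8684, 84) (0, 84)]
10. shoelace: 1642.0413

Area of P0's cell: 1642.0413 (6 vertices)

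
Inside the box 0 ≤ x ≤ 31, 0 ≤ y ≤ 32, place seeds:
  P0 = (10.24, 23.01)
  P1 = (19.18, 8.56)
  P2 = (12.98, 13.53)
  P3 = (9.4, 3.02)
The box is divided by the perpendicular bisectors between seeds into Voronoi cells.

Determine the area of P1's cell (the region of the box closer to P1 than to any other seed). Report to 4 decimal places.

Area of P1's cell: 301.9865

1. box [0,31]×[0,32]: [(0, 0) (31, 0) (31, 32) (0, 32)]
2. ⊥bis P1·P0 via (14.71,15.785): [(0, 6.6841) (0, 0) (31, 0) (31, 25.8634)]  |A|=504.4866
3. ⊥bis P1·P2 via (16.08,11.045): [(24.9661, 22.1303) (7.2262, 0) (31, 0) (31, 25.8634)]  |A|=341.0891
4. ⊥bis P1·P3 via (14.29,5.79): [(24.9661, 22.1303) (13.287, 7.5607) (17.5698, 0) (31, 0) (31, 25.8634)]  |A|=301.9865
5. canonical 5-gon: [(24.9661, 22.1303) (13.287, 7.5607) (17.5698, 0) (31, 0) (31, 25.8634)]
6. shoelace: 301.9865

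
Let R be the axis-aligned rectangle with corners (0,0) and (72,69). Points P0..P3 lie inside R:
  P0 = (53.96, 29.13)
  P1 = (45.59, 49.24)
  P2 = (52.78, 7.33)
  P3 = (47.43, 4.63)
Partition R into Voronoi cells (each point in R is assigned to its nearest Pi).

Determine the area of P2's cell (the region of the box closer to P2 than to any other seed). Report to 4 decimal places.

1. box [0,72]×[0,69]: [(0, 0) (72, 0) (72, 69) (0, 69)]
2. ⊥bis P2·P0 via (53.37,18.23): [(0, 21.1188) (0, 0) (72, 0) (72, 17.2216)]  |A|=1380.2552
3. ⊥bis P2·P1 via (49.185,28.285): [(5.6358, 20.8138) (0, 19.8469) (0, 0) (72, 0) (72, 17.2216)]  |A|=1376.6711
4. ⊥bis P2·P3 via (50.105,5.98): [(43.6574, 18.7557) (53.1229, 0) (72, 0) (72, 17.2216)]  |A|=421.0784
5. canonical 4-gon: [(43.6574, 18.7557) (53.1229, 0) (72, 0) (72, 17.2216)]
6. shoelace: 421.0784

Area of P2's cell: 421.0784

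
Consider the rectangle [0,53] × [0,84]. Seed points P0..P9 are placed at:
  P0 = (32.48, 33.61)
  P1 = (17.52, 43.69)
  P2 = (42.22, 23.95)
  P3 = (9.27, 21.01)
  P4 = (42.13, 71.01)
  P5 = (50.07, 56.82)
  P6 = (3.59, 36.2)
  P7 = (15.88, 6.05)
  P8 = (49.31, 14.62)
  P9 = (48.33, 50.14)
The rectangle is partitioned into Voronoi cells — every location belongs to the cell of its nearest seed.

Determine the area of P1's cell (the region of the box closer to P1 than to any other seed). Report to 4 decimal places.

Area of P1's cell: 911.2455

1. box [0,53]×[0,84]: [(0, 0) (53, 0) (53, 84) (0, 84)]
2. ⊥bis P1·P0 via (25,38.65): [(0, 1.5468) (53, 80.2056) (53, 84) (0, 84)]  |A|=2285.5619
3. ⊥bis P1·P2 via (29.87,33.82): [(0, 1.5468) (53, 80.2056) (53, 84) (0, 84)]  |A|=2285.5619
4. ⊥bis P1·P3 via (13.395,32.35): [(0, 37.2225) (19.3062, 30.1997) (53, 80.2056) (53, 84) (0, 84)]  |A|=1941.18
5. ⊥bis P1·P4 via (29.825,57.35): [(0, 37.2225) (19.3062, 30.1997) (34.6633, 52.9916) (0.2404, 84) (0, 84)]  |A|=1088.3955
6. ⊥bis P1·P5 via (33.795,50.255): [(0, 37.2225) (19.3062, 30.1997) (33.4297, 51.1607) (31.5654, 55.7822) (0.2404, 84) (0, 84)]  |A|=1083.8382
7. ⊥bis P1·P6 via (10.555,39.945): [(0, 59.5753) (14.9412, 31.7876) (19.3062, 30.1997) (33.4297, 51.1607) (31.5654, 55.7822) (0.2404, 84) (0, 84)]  |A|=916.8498
8. ⊥bis P1·P7 via (16.7,24.87): [(0, 59.5753) (14.9412, 31.7876) (19.3062, 30.1997) (33.4297, 51.1607) (31.5654, 55.7822) (0.2404, 84) (0, 84)]  |A|=916.8498
9. ⊥bis P1·P8 via (33.415,29.155): [(0, 59.5753) (14.9412, 31.7876) (19.3062, 30.1997) (33.4297, 51.1607) (31.5654, 55.7822) (0.2404, 84) (0, 84)]  |A|=916.8498
10. ⊥bis P1·P9 via (32.925,46.915): [(0, 59.5753) (14.9412, 31.7876) (19.3062, 30.1997) (32.3665, 49.5828) (30.9532, 56.3337) (0.2404, 84) (0, 84)]  |A|=911.2455
11. canonical 7-gon: [(0, 59.5753) (14.9412, 31.7876) (19.3062, 30.1997) (32.3665, 49.5828) (30.9532, 56.3337) (0.2404, 84) (0, 84)]
12. shoelace: 911.2455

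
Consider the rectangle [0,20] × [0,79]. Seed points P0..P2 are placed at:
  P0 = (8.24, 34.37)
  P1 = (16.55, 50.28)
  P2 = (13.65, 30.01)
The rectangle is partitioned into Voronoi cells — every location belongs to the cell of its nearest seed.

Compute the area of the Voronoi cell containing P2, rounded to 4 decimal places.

Area of P2's cell: 614.6203

1. box [0,20]×[0,79]: [(0, 0) (20, 0) (20, 79) (0, 79)]
2. ⊥bis P2·P0 via (10.945,32.19): [(0, 18.6092) (0, 0) (20, 0) (20, 43.4257)]  |A|=620.3484
3. ⊥bis P2·P1 via (15.1,40.145): [(17.1228, 39.8556) (0, 18.6092) (0, 0) (20, 0) (20, 39.444)]  |A|=614.6203
4. canonical 5-gon: [(17.1228, 39.8556) (0, 18.6092) (0, 0) (20, 0) (20, 39.444)]
5. shoelace: 614.6203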